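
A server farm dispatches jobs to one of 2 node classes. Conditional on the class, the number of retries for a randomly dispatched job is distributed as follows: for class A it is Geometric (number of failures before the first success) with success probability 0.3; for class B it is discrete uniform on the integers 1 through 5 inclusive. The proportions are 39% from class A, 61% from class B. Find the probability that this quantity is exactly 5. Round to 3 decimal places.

Conditional on each class, P(X = 5): A: 0.050421; B: 0.2.
By total probability, P(X = 5) = 0.39·0.050421 + 0.61·0.2 = 0.141664.

0.142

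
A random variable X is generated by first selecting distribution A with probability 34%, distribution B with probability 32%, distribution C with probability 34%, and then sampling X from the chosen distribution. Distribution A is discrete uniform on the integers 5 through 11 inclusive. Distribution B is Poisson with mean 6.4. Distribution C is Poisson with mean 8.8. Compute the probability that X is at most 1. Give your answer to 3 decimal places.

Conditional on each component, P(X ≤ 1): A: 0; B: 0.0122955; C: 0.00147718.
By total probability, P(X ≤ 1) = 0.34·0 + 0.32·0.0122955 + 0.34·0.00147718 = 0.00443681.

0.004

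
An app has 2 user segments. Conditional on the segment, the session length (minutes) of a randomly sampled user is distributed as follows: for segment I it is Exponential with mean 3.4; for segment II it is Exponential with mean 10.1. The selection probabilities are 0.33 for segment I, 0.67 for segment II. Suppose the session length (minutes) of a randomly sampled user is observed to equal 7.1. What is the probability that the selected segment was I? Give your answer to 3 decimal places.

Likelihoods f(7.1 | ·): I: 0.0364428; II: 0.049021.
Posterior ∝ prior × likelihood. Numerator for I: 0.33·0.0364428 = 0.0120261.
Normalizing constant: 0.33·0.0364428 + 0.67·0.049021 = 0.0448702.
P(I | observation) = 0.0120261 / 0.0448702 = 0.26802.

0.268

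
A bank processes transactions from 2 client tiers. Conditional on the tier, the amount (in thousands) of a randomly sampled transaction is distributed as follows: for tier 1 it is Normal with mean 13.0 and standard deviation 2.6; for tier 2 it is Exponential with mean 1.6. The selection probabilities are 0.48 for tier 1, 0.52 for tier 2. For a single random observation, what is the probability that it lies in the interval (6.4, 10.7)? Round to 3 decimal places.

Conditional on each tier, P(6.4 < X < 10.7): 1: 0.182615; 2: 0.0170692.
By total probability, P(6.4 < X < 10.7) = 0.48·0.182615 + 0.52·0.0170692 = 0.0965312.

0.097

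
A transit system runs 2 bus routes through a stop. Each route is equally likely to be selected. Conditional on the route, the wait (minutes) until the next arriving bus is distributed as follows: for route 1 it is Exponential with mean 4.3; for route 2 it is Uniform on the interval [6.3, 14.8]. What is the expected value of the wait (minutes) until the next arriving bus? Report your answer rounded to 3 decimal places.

7.425

Component means — 1: 4.3; 2: 10.55.
E[X] = 0.5·4.3 + 0.5·10.55 = 7.425.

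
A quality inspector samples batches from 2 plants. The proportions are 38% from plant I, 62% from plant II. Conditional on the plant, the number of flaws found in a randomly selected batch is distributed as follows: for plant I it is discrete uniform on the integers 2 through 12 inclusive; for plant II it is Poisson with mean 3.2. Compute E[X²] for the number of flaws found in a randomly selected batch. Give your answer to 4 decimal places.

For each component E[X²] = Var + (mean)², giving I: 59; II: 13.44.
Overall E[X²] = 0.38·59 + 0.62·13.44 = 30.7528.

30.7528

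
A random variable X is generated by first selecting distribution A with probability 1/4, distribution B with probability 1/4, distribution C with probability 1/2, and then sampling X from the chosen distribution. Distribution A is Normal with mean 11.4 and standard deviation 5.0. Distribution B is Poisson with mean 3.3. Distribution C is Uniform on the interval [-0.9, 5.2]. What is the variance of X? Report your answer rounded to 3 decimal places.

23.587

Per component, A: μ=11.4, E[X²]=154.96; B: μ=3.3, E[X²]=14.19; C: μ=2.15, E[X²]=7.72333.
E[X] = 0.25·11.4 + 0.25·3.3 + 0.5·2.15 = 4.75.
E[X²] = 0.25·154.96 + 0.25·14.19 + 0.5·7.72333 = 46.1492.
Var(X) = E[X²] − (E[X])² = 46.1492 − 22.5625 = 23.5867.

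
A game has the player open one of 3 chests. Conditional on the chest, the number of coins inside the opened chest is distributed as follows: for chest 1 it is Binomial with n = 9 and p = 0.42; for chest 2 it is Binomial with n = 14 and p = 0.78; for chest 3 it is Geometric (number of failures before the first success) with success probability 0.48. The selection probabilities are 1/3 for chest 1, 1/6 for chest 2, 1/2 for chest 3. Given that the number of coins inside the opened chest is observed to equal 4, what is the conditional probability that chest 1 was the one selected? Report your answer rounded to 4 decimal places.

Likelihoods P(X=4 | ·): 1: 0.25734; 2: 9.841e-05; 3: 0.0350958.
Posterior ∝ prior × likelihood. Numerator for 1: 0.333333·0.25734 = 0.0857801.
Normalizing constant: 0.333333·0.25734 + 0.166667·9.841e-05 + 0.5·0.0350958 = 0.103344.
P(1 | observation) = 0.0857801 / 0.103344 = 0.830041.

0.8300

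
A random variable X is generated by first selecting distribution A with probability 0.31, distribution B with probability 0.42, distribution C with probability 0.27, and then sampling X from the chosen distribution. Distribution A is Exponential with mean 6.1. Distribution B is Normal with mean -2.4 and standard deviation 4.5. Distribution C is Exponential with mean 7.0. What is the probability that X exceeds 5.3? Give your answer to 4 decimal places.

0.2749

Conditional on each component, P(X > 5.3): A: 0.419433; B: 0.0435303; C: 0.469005.
By total probability, P(X > 5.3) = 0.31·0.419433 + 0.42·0.0435303 + 0.27·0.469005 = 0.274938.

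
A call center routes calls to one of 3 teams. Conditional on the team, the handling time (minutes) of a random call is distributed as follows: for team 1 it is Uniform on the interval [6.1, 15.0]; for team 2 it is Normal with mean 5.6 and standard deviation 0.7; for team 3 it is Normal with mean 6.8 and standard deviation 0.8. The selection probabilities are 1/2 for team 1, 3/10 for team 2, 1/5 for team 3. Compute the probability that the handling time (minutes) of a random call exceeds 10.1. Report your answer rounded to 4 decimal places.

Conditional on each team, P(X > 10.1): 1: 0.550562; 2: 6.44044e-11; 3: 1.85367e-05.
By total probability, P(X > 10.1) = 0.5·0.550562 + 0.3·6.44044e-11 + 0.2·1.85367e-05 = 0.275285.

0.2753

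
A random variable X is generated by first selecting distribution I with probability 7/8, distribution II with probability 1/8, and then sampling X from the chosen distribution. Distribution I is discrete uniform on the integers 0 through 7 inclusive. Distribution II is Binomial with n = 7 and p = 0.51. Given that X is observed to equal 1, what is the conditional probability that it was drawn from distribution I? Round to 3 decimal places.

0.947

Likelihoods P(X=1 | ·): I: 0.125; II: 0.0494134.
Posterior ∝ prior × likelihood. Numerator for I: 0.875·0.125 = 0.109375.
Normalizing constant: 0.875·0.125 + 0.125·0.0494134 = 0.115552.
P(I | observation) = 0.109375 / 0.115552 = 0.946546.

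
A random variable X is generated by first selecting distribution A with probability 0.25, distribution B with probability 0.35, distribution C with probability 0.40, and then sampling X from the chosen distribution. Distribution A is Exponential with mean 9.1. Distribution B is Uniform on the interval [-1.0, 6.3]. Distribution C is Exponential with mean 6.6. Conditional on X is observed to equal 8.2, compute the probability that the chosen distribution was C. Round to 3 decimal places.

Likelihoods f(8.2 | ·): A: 0.0446289; B: 0; C: 0.0437399.
Posterior ∝ prior × likelihood. Numerator for C: 0.4·0.0437399 = 0.017496.
Normalizing constant: 0.25·0.0446289 + 0.35·0 + 0.4·0.0437399 = 0.0286532.
P(C | observation) = 0.017496 / 0.0286532 = 0.610611.

0.611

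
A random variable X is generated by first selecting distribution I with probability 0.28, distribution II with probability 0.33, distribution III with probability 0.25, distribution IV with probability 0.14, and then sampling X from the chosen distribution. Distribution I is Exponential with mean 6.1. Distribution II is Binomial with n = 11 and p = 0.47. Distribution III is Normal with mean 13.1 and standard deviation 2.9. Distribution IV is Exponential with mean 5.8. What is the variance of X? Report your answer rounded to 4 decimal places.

Per component, I: μ=6.1, E[X²]=74.42; II: μ=5.17, E[X²]=29.469; III: μ=13.1, E[X²]=180.02; IV: μ=5.8, E[X²]=67.28.
E[X] = 0.28·6.1 + 0.33·5.17 + 0.25·13.1 + 0.14·5.8 = 7.5011.
E[X²] = 0.28·74.42 + 0.33·29.469 + 0.25·180.02 + 0.14·67.28 = 84.9866.
Var(X) = E[X²] − (E[X])² = 84.9866 − 56.2665 = 28.7201.

28.7201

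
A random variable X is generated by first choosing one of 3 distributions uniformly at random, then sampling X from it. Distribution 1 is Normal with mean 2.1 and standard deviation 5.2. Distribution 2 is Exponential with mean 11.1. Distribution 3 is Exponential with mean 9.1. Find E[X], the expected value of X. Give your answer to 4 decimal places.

Component means — 1: 2.1; 2: 11.1; 3: 9.1.
E[X] = 0.333333·2.1 + 0.333333·11.1 + 0.333333·9.1 = 7.43333.

7.4333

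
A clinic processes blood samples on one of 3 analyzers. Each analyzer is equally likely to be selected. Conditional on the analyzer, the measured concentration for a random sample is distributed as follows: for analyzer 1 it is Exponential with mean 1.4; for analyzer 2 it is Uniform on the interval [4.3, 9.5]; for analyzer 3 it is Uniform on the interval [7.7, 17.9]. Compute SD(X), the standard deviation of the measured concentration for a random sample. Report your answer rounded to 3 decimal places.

5.095

Per component, 1: μ=1.4, E[X²]=3.92; 2: μ=6.9, E[X²]=49.8633; 3: μ=12.8, E[X²]=172.51.
E[X] = 0.333333·1.4 + 0.333333·6.9 + 0.333333·12.8 = 7.03333.
E[X²] = 0.333333·3.92 + 0.333333·49.8633 + 0.333333·172.51 = 75.4311.
Var(X) = E[X²] − (E[X])² = 75.4311 − 49.4678 = 25.9633.
SD(X) = √25.9633 = 5.09542.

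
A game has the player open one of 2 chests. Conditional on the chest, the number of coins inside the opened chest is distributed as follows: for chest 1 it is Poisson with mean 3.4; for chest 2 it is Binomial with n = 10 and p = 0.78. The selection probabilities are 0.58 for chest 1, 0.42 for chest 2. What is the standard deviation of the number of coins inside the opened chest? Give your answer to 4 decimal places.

Per component, 1: μ=3.4, E[X²]=14.96; 2: μ=7.8, E[X²]=62.556.
E[X] = 0.58·3.4 + 0.42·7.8 = 5.248.
E[X²] = 0.58·14.96 + 0.42·62.556 = 34.9503.
Var(X) = E[X²] − (E[X])² = 34.9503 − 27.5415 = 7.40882.
SD(X) = √7.40882 = 2.72191.

2.7219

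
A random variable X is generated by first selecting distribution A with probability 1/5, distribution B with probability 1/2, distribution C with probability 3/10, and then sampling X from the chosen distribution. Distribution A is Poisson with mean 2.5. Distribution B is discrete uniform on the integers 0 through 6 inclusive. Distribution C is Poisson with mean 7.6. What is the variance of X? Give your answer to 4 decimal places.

Per component, A: μ=2.5, E[X²]=8.75; B: μ=3, E[X²]=13; C: μ=7.6, E[X²]=65.36.
E[X] = 0.2·2.5 + 0.5·3 + 0.3·7.6 = 4.28.
E[X²] = 0.2·8.75 + 0.5·13 + 0.3·65.36 = 27.858.
Var(X) = E[X²] − (E[X])² = 27.858 − 18.3184 = 9.5396.

9.5396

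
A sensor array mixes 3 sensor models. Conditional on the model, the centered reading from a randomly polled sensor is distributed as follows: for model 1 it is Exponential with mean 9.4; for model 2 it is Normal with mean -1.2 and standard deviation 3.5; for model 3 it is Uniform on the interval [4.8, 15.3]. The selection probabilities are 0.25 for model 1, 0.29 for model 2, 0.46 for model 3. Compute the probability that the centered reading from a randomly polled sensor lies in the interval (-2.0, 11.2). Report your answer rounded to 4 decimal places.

0.6256

Conditional on each model, P(-2.0 < X < 11.2): 1: 0.696231; 2: 0.590201; 3: 0.609524.
By total probability, P(-2.0 < X < 11.2) = 0.25·0.696231 + 0.29·0.590201 + 0.46·0.609524 = 0.625597.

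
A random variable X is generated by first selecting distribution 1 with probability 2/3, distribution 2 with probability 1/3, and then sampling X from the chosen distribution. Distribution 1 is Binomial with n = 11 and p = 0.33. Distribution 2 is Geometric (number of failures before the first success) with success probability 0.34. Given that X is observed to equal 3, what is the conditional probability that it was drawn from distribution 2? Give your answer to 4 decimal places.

Likelihoods P(X=3 | ·): 1: 0.240782; 2: 0.0977486.
Posterior ∝ prior × likelihood. Numerator for 2: 0.333333·0.0977486 = 0.0325829.
Normalizing constant: 0.666667·0.240782 + 0.333333·0.0977486 = 0.193104.
P(2 | observation) = 0.0325829 / 0.193104 = 0.168732.

0.1687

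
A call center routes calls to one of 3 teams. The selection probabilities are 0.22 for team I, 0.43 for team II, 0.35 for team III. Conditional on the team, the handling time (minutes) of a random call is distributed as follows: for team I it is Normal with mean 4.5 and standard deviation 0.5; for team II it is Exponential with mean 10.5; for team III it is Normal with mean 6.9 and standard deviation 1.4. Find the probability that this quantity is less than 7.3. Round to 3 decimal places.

0.650

Conditional on each team, P(X < 7.3): I: 1; II: 0.501044; III: 0.612452.
By total probability, P(X < 7.3) = 0.22·1 + 0.43·0.501044 + 0.35·0.612452 = 0.649807.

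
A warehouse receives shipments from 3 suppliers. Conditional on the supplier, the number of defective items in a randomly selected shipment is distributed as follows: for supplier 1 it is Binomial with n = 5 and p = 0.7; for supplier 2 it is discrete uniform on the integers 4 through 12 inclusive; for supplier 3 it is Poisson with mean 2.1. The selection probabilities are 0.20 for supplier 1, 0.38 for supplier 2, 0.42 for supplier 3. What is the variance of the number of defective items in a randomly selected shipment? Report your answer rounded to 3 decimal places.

10.885

Per component, 1: μ=3.5, E[X²]=13.3; 2: μ=8, E[X²]=70.6667; 3: μ=2.1, E[X²]=6.51.
E[X] = 0.2·3.5 + 0.38·8 + 0.42·2.1 = 4.622.
E[X²] = 0.2·13.3 + 0.38·70.6667 + 0.42·6.51 = 32.2475.
Var(X) = E[X²] − (E[X])² = 32.2475 − 21.3629 = 10.8846.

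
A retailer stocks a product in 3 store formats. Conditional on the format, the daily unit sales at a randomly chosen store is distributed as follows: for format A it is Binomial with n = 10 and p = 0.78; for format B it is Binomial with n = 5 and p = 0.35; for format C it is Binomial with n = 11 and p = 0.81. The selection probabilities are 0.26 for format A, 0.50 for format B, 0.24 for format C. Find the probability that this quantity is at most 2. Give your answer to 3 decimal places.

0.382

Conditional on each format, P(X ≤ 2): A: 0.000159921; B: 0.764831; C: 1.22023e-05.
By total probability, P(X ≤ 2) = 0.26·0.000159921 + 0.5·0.764831 + 0.24·1.22023e-05 = 0.38246.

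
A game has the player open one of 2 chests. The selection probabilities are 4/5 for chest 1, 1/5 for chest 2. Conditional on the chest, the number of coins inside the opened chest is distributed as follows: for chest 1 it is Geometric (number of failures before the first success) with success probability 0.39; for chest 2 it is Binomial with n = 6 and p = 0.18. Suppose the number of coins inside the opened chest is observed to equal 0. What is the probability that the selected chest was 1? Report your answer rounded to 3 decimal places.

0.837

Likelihoods P(X=0 | ·): 1: 0.39; 2: 0.304007.
Posterior ∝ prior × likelihood. Numerator for 1: 0.8·0.39 = 0.312.
Normalizing constant: 0.8·0.39 + 0.2·0.304007 = 0.372801.
P(1 | observation) = 0.312 / 0.372801 = 0.836907.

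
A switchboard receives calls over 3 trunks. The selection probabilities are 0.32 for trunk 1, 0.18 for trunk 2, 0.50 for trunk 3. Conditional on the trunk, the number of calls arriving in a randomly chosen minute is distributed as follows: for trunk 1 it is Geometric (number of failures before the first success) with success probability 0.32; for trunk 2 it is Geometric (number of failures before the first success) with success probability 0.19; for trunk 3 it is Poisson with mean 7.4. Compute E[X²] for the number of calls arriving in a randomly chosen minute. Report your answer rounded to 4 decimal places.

For each component E[X²] = Var + (mean)², giving 1: 11.1562; 2: 40.6122; 3: 62.16.
Overall E[X²] = 0.32·11.1562 + 0.18·40.6122 + 0.5·62.16 = 41.9602.

41.9602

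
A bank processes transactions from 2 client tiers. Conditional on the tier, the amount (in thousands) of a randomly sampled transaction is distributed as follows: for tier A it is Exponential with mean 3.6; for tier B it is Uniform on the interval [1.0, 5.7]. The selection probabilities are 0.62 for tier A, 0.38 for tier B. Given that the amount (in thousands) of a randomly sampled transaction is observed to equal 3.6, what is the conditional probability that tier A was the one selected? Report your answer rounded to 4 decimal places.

0.4393

Likelihoods f(3.6 | ·): A: 0.102189; B: 0.212766.
Posterior ∝ prior × likelihood. Numerator for A: 0.62·0.102189 = 0.063357.
Normalizing constant: 0.62·0.102189 + 0.38·0.212766 = 0.144208.
P(A | observation) = 0.063357 / 0.144208 = 0.439344.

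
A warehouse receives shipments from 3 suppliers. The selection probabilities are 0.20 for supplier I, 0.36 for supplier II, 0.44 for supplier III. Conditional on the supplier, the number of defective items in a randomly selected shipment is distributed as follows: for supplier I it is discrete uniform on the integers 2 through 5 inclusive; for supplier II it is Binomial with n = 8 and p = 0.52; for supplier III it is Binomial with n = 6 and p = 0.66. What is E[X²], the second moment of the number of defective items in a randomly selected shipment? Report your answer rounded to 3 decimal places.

17.141

For each component E[X²] = Var + (mean)², giving I: 13.5; II: 19.3024; III: 17.028.
Overall E[X²] = 0.2·13.5 + 0.36·19.3024 + 0.44·17.028 = 17.1412.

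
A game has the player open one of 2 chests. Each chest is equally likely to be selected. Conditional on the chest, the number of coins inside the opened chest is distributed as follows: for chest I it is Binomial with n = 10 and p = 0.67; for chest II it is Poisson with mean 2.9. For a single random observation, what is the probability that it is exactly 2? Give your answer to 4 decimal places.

0.1171

Conditional on each chest, P(X = 2): I: 0.00284102; II: 0.231373.
By total probability, P(X = 2) = 0.5·0.00284102 + 0.5·0.231373 = 0.117107.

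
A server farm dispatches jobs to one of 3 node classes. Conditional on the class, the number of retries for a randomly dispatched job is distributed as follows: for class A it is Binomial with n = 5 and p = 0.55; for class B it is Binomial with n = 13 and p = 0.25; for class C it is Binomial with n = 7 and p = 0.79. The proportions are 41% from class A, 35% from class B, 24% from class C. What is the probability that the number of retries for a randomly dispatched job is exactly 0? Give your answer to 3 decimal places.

0.016

Conditional on each class, P(X = 0): A: 0.0184528; B: 0.0237573; C: 1.80109e-05.
By total probability, P(X = 0) = 0.41·0.0184528 + 0.35·0.0237573 + 0.24·1.80109e-05 = 0.015885.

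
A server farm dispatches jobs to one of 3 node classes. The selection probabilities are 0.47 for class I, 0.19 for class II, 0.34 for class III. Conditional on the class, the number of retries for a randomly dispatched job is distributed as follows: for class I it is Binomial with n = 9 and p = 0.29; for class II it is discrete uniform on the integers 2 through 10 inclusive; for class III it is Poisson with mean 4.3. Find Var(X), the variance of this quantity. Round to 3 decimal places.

Per component, I: μ=2.61, E[X²]=8.6652; II: μ=6, E[X²]=42.6667; III: μ=4.3, E[X²]=22.79.
E[X] = 0.47·2.61 + 0.19·6 + 0.34·4.3 = 3.8287.
E[X²] = 0.47·8.6652 + 0.19·42.6667 + 0.34·22.79 = 19.9279.
Var(X) = E[X²] − (E[X])² = 19.9279 − 14.6589 = 5.26897.

5.269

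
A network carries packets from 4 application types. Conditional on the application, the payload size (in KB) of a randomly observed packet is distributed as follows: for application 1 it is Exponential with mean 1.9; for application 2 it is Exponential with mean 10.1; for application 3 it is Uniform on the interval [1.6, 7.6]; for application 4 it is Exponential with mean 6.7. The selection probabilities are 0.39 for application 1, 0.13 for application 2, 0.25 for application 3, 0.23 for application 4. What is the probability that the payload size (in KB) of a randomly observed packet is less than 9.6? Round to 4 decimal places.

Conditional on each application, P(X < 9.6): 1: 0.993608; 2: 0.61345; 3: 1; 4: 0.761369.
By total probability, P(X < 9.6) = 0.39·0.993608 + 0.13·0.61345 + 0.25·1 + 0.23·0.761369 = 0.89237.

0.8924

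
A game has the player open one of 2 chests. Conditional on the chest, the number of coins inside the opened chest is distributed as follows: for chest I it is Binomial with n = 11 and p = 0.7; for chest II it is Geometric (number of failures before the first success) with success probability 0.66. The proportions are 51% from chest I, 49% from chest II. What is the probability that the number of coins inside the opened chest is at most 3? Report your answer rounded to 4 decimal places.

Conditional on each chest, P(X ≤ 3): I: 0.00429089; II: 0.986637.
By total probability, P(X ≤ 3) = 0.51·0.00429089 + 0.49·0.986637 = 0.48564.

0.4856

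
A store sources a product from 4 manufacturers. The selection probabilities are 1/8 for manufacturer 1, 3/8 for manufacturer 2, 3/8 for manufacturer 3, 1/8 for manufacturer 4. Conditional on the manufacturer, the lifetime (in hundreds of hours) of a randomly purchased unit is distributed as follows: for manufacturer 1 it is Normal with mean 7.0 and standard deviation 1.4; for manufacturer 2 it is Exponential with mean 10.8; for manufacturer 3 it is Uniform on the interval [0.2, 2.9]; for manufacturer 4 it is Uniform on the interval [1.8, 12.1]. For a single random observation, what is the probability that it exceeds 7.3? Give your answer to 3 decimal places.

Conditional on each manufacturer, P(X > 7.3): 1: 0.415162; 2: 0.508685; 3: 0; 4: 0.466019.
By total probability, P(X > 7.3) = 0.125·0.415162 + 0.375·0.508685 + 0.375·0 + 0.125·0.466019 = 0.300905.

0.301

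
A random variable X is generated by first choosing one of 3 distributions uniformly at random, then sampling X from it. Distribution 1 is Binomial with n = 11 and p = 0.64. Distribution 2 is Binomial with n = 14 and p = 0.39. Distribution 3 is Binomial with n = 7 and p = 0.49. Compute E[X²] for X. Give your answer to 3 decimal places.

32.917

For each component E[X²] = Var + (mean)², giving 1: 52.096; 2: 33.1422; 3: 13.5142.
Overall E[X²] = 0.333333·52.096 + 0.333333·33.1422 + 0.333333·13.5142 = 32.9175.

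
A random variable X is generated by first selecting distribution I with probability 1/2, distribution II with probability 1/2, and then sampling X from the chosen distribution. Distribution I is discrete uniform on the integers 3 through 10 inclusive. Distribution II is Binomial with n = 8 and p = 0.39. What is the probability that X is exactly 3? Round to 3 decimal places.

Conditional on each component, P(X = 3): I: 0.125; II: 0.280563.
By total probability, P(X = 3) = 0.5·0.125 + 0.5·0.280563 = 0.202782.

0.203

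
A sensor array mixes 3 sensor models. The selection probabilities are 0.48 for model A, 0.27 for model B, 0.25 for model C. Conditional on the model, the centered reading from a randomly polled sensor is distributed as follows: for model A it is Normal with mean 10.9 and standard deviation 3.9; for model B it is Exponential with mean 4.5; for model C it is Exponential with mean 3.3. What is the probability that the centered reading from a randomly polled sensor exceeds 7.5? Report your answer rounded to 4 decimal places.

0.4648

Conditional on each model, P(X > 7.5): A: 0.80834; B: 0.188876; C: 0.103031.
By total probability, P(X > 7.5) = 0.48·0.80834 + 0.27·0.188876 + 0.25·0.103031 = 0.464757.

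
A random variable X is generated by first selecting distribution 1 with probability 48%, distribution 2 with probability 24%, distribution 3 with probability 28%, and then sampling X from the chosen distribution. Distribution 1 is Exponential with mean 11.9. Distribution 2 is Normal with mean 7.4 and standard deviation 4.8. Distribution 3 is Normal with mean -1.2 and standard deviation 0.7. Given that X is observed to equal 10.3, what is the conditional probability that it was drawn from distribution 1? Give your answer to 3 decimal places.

Likelihoods f(10.3 | ·): 1: 0.0353632; 2: 0.0692479; 3: 1.40674e-59.
Posterior ∝ prior × likelihood. Numerator for 1: 0.48·0.0353632 = 0.0169743.
Normalizing constant: 0.48·0.0353632 + 0.24·0.0692479 + 0.28·1.40674e-59 = 0.0335938.
P(1 | observation) = 0.0169743 / 0.0335938 = 0.505281.

0.505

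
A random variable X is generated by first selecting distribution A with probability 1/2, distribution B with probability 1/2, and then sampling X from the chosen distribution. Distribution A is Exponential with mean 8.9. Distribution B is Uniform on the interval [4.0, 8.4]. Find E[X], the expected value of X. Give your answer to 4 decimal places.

7.5500

Component means — A: 8.9; B: 6.2.
E[X] = 0.5·8.9 + 0.5·6.2 = 7.55.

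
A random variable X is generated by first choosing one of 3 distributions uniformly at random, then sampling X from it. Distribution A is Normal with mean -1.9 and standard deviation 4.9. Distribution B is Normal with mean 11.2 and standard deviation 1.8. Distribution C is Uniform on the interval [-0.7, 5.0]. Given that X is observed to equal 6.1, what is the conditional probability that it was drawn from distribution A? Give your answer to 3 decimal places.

0.843

Likelihoods f(6.1 | ·): A: 0.0214732; B: 0.00400339; C: 0.
Posterior ∝ prior × likelihood. Numerator for A: 0.333333·0.0214732 = 0.00715772.
Normalizing constant: 0.333333·0.0214732 + 0.333333·0.00400339 + 0.333333·0 = 0.00849218.
P(A | observation) = 0.00715772 / 0.00849218 = 0.84286.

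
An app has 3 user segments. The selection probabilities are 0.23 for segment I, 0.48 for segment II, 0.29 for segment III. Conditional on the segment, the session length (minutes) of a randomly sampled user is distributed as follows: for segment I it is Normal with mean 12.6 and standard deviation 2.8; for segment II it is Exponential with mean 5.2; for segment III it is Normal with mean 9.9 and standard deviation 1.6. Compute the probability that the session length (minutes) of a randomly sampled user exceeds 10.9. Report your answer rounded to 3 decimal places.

Conditional on each segment, P(X > 10.9): I: 0.728122; II: 0.122928; III: 0.265986.
By total probability, P(X > 10.9) = 0.23·0.728122 + 0.48·0.122928 + 0.29·0.265986 = 0.303609.

0.304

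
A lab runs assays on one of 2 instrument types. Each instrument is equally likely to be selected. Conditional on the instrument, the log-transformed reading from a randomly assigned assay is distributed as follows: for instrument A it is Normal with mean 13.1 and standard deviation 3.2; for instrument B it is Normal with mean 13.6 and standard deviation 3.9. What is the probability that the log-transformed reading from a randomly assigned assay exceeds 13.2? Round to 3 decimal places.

Conditional on each instrument, P(X > 13.2): A: 0.487535; B: 0.540846.
By total probability, P(X > 13.2) = 0.5·0.487535 + 0.5·0.540846 = 0.51419.

0.514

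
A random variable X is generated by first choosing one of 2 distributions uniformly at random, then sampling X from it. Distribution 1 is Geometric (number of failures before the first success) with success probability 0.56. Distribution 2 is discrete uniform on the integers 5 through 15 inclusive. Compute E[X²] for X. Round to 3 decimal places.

For each component E[X²] = Var + (mean)², giving 1: 2.02041; 2: 110.
Overall E[X²] = 0.5·2.02041 + 0.5·110 = 56.0102.

56.010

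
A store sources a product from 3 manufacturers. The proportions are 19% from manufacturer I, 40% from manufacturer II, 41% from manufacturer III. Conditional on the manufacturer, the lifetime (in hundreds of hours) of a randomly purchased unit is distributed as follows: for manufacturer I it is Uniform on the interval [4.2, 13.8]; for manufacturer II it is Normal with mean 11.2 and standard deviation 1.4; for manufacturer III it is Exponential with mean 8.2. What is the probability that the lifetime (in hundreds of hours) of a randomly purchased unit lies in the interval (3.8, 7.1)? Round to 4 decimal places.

0.1435

Conditional on each manufacturer, P(3.8 < X < 7.1): I: 0.302083; II: 0.00170256; III: 0.208439.
By total probability, P(3.8 < X < 7.1) = 0.19·0.302083 + 0.4·0.00170256 + 0.41·0.208439 = 0.143537.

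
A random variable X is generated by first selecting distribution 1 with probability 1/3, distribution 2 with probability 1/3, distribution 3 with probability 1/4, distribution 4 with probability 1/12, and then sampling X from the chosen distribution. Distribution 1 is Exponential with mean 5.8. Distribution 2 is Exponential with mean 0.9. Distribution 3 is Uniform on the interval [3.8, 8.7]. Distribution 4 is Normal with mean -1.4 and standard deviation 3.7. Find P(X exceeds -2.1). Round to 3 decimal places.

Conditional on each component, P(X > -2.1): 1: 1; 2: 1; 3: 1; 4: 0.575028.
By total probability, P(X > -2.1) = 0.333333·1 + 0.333333·1 + 0.25·1 + 0.0833333·0.575028 = 0.964586.

0.965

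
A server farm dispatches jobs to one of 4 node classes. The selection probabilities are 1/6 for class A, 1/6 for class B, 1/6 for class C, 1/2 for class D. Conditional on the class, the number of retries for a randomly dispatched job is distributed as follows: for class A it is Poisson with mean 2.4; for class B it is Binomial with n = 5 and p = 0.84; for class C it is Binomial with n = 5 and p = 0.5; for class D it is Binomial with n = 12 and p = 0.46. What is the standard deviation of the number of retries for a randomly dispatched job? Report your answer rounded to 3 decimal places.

2.024

Per component, A: μ=2.4, E[X²]=8.16; B: μ=4.2, E[X²]=18.312; C: μ=2.5, E[X²]=7.5; D: μ=5.52, E[X²]=33.4512.
E[X] = 0.166667·2.4 + 0.166667·4.2 + 0.166667·2.5 + 0.5·5.52 = 4.27667.
E[X²] = 0.166667·8.16 + 0.166667·18.312 + 0.166667·7.5 + 0.5·33.4512 = 22.3876.
Var(X) = E[X²] − (E[X])² = 22.3876 − 18.2899 = 4.09772.
SD(X) = √4.09772 = 2.02428.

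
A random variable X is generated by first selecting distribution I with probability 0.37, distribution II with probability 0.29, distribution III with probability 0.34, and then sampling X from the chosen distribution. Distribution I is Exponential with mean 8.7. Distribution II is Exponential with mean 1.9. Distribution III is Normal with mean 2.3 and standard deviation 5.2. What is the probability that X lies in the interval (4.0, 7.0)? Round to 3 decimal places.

Conditional on each component, P(4.0 < X < 7.0): I: 0.184161; II: 0.0966966; III: 0.188825.
By total probability, P(4.0 < X < 7.0) = 0.37·0.184161 + 0.29·0.0966966 + 0.34·0.188825 = 0.160382.

0.160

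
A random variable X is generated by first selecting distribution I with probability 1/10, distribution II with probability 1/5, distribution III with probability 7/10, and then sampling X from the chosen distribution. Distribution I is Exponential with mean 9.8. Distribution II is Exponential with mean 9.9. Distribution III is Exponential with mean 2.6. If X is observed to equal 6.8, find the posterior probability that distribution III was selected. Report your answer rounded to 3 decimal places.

Likelihoods f(6.8 | ·): I: 0.0509832; II: 0.0508231; III: 0.0281306.
Posterior ∝ prior × likelihood. Numerator for III: 0.7·0.0281306 = 0.0196914.
Normalizing constant: 0.1·0.0509832 + 0.2·0.0508231 + 0.7·0.0281306 = 0.0349544.
P(III | observation) = 0.0196914 / 0.0349544 = 0.563347.

0.563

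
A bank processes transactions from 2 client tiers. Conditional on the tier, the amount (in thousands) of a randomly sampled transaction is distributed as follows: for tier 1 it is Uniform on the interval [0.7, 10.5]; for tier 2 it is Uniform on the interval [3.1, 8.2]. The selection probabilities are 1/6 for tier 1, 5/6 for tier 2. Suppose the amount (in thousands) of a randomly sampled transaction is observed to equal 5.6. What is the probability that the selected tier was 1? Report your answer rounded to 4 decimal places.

Likelihoods f(5.6 | ·): 1: 0.102041; 2: 0.196078.
Posterior ∝ prior × likelihood. Numerator for 1: 0.166667·0.102041 = 0.0170068.
Normalizing constant: 0.166667·0.102041 + 0.833333·0.196078 = 0.180405.
P(1 | observation) = 0.0170068 / 0.180405 = 0.0942699.

0.0943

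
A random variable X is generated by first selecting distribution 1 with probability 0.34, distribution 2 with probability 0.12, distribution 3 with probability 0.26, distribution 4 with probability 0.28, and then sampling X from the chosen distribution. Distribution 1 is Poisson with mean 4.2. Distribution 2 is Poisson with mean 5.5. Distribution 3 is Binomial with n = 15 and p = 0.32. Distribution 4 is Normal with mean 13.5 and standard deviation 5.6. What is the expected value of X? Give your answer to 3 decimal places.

7.116

Component means — 1: 4.2; 2: 5.5; 3: 4.8; 4: 13.5.
E[X] = 0.34·4.2 + 0.12·5.5 + 0.26·4.8 + 0.28·13.5 = 7.116.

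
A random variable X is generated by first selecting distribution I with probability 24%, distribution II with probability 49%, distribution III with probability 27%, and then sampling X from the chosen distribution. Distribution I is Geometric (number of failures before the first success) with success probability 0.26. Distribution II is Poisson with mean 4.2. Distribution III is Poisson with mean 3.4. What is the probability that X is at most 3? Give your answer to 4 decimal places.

0.5125

Conditional on each component, P(X ≤ 3): I: 0.700134; II: 0.395403; III: 0.558357.
By total probability, P(X ≤ 3) = 0.24·0.700134 + 0.49·0.395403 + 0.27·0.558357 = 0.512536.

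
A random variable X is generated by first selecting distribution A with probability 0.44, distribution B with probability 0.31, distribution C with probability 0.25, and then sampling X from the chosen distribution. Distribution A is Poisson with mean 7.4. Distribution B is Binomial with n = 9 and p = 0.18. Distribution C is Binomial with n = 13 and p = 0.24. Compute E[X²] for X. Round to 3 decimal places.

For each component E[X²] = Var + (mean)², giving A: 62.16; B: 3.9528; C: 12.1056.
Overall E[X²] = 0.44·62.16 + 0.31·3.9528 + 0.25·12.1056 = 31.6022.

31.602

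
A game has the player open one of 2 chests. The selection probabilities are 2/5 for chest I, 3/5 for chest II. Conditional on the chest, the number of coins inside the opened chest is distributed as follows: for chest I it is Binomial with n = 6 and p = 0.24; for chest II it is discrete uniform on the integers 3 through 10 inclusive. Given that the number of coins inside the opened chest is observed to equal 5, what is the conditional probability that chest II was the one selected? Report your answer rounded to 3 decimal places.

Likelihoods P(X=5 | ·): I: 0.00363096; II: 0.125.
Posterior ∝ prior × likelihood. Numerator for II: 0.6·0.125 = 0.075.
Normalizing constant: 0.4·0.00363096 + 0.6·0.125 = 0.0764524.
P(II | observation) = 0.075 / 0.0764524 = 0.981003.

0.981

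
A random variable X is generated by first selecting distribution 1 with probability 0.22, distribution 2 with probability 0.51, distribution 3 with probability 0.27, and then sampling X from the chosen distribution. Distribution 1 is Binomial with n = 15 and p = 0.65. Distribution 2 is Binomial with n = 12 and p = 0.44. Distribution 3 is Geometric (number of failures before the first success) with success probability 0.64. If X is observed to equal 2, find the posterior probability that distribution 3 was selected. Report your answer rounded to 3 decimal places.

Likelihoods P(X=2 | ·): 1: 5.24687e-05; 2: 0.0387552; 3: 0.082944.
Posterior ∝ prior × likelihood. Numerator for 3: 0.27·0.082944 = 0.0223949.
Normalizing constant: 0.22·5.24687e-05 + 0.51·0.0387552 + 0.27·0.082944 = 0.0421716.
P(3 | observation) = 0.0223949 / 0.0421716 = 0.531042.

0.531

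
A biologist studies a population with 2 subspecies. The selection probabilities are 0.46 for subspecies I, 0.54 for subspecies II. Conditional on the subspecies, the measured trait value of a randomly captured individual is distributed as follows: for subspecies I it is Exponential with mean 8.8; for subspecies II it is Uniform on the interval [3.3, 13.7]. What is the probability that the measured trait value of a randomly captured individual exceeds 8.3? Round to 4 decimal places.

0.4595

Conditional on each subspecies, P(X > 8.3): I: 0.389387; II: 0.519231.
By total probability, P(X > 8.3) = 0.46·0.389387 + 0.54·0.519231 = 0.459503.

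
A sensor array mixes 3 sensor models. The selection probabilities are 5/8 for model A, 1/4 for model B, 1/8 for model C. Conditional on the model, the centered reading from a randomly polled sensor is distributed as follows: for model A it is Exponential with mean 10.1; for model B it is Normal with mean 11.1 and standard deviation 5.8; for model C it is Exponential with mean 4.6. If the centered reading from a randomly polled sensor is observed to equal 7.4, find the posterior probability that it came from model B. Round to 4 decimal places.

0.2851

Likelihoods f(7.4 | ·): A: 0.0475864; B: 0.0561194; C: 0.0435105.
Posterior ∝ prior × likelihood. Numerator for B: 0.25·0.0561194 = 0.0140298.
Normalizing constant: 0.625·0.0475864 + 0.25·0.0561194 + 0.125·0.0435105 = 0.0492101.
P(B | observation) = 0.0140298 / 0.0492101 = 0.285101.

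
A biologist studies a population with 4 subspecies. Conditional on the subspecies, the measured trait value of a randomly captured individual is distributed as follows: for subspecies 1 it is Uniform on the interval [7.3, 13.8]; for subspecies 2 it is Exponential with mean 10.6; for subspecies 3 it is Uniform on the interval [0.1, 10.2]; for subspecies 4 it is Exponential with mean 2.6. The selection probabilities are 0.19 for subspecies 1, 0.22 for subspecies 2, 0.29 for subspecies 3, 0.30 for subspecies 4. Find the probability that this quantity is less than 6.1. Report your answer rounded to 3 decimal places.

Conditional on each subspecies, P(X < 6.1): 1: 0; 2: 0.43756; 3: 0.594059; 4: 0.904263.
By total probability, P(X < 6.1) = 0.19·0 + 0.22·0.43756 + 0.29·0.594059 + 0.3·0.904263 = 0.53982.

0.540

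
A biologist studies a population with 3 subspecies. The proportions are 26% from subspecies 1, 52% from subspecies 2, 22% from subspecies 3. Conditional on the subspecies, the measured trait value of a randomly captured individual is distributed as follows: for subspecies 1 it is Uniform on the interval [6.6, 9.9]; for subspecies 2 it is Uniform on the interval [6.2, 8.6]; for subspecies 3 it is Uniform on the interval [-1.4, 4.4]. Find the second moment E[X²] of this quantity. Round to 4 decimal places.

For each component E[X²] = Var + (mean)², giving 1: 68.97; 2: 55.24; 3: 5.05333.
Overall E[X²] = 0.26·68.97 + 0.52·55.24 + 0.22·5.05333 = 47.7687.

47.7687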